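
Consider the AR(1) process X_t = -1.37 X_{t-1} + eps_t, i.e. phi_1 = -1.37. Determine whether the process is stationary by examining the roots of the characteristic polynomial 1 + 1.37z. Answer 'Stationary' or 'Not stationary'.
\text{Not stationary}

The AR(p) characteristic polynomial is P(z) = 1 + 1.37z.
Stationarity requires all roots to lie outside the unit circle, i.e. |z| > 1 for every root.
This is linear in z: 1 + (1.37) z = 0  =>  z = -1/(1.37) = -0.729927,  |z| = 0.729927.
Moduli of all roots: 0.7299.
All moduli strictly greater than 1? No.
Verdict: Not stationary.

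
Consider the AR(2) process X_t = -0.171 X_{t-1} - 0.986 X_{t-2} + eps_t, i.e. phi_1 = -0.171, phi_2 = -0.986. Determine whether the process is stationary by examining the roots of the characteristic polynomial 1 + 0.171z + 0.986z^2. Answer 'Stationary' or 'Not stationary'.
\text{Stationary}

The AR(p) characteristic polynomial is P(z) = 1 + 0.171z + 0.986z^2.
Stationarity requires all roots to lie outside the unit circle, i.e. |z| > 1 for every root.
Set 1 + (0.171) z + (0.986) z^2 = 0, i.e. a z^2 + b z + c = 0 with a = 0.986, b = 0.171, c = 1.
Discriminant D = b^2 - 4ac = (0.171)^2 - 4*(0.986)*1 = 0.029241 - (3.944) = -3.914759.
D < 0, so the roots are the complex-conjugate pair z = (-b +/- i sqrt(-D)) / (2a) = -0.0867 +/- 1.0033i.
For a conjugate pair |z|^2 = z * conj(z) = (product of roots) = c/a = 1/(0.986) = 1.014199, so |z| = sqrt(1.014199) = 1.0071 for both roots.
Moduli of all roots: 1.0071, 1.0071.
All moduli strictly greater than 1? Yes.
Verdict: Stationary.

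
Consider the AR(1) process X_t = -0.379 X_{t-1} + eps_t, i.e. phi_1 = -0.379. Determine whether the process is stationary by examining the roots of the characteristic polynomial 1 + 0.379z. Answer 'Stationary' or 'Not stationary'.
\text{Stationary}

The AR(p) characteristic polynomial is P(z) = 1 + 0.379z.
Stationarity requires all roots to lie outside the unit circle, i.e. |z| > 1 for every root.
This is linear in z: 1 + (0.379) z = 0  =>  z = -1/(0.379) = -2.638522,  |z| = 2.638522.
Moduli of all roots: 2.6385.
All moduli strictly greater than 1? Yes.
Verdict: Stationary.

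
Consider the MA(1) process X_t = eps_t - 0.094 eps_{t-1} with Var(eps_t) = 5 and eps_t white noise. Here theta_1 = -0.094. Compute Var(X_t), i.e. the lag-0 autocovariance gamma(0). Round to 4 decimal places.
\gamma(0) = 5.0442

For an MA(q) process X_t = eps_t + sum_i theta_i eps_{t-i} with
Var(eps_t) = sigma^2, the variance is
  gamma(0) = sigma^2 * (1 + sum_i theta_i^2).
  sum_i theta_i^2 = (-0.094)^2 = 0.008836.
  gamma(0) = 5 * (1 + 0.008836) = 5 * 1.008836 = 5.04418, which rounds to 5.0442.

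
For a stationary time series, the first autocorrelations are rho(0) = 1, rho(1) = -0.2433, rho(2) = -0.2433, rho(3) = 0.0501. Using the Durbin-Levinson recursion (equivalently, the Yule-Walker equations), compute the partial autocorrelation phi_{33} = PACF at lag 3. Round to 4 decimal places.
\phi_{33} = -0.1261

The PACF at lag k is phi_{kk}, the last component of the solution
to the Yule-Walker system G_k phi = r_k where
  (G_k)_{ij} = rho(|i - j|), (r_k)_i = rho(i), i,j = 1..k.
Equivalently, Durbin-Levinson gives phi_{kk} iteratively:
  phi_{11} = rho(1)
  phi_{kk} = [rho(k) - sum_{j=1..k-1} phi_{k-1,j} rho(k-j)]
            / [1 - sum_{j=1..k-1} phi_{k-1,j} rho(j)],
  phi_{k,j} = phi_{k-1,j} - phi_{kk} phi_{k-1,k-j},  j = 1..k-1.
Step k = 1:
  phi_11 = rho(1) = -0.2433.
Step k = 2:
  phi_22 = [rho(2) - phi_11 rho(1)] / [1 - phi_11 rho(1)] = [-0.2433 - (-0.2433)(-0.2433)] / [1 - (-0.2433)(-0.2433)]
         = -0.30249489 / 0.94080511 = -0.321528.
  Update: phi_21 = phi_11 - phi_22 phi_11 = -0.2433 - (-0.321528)(-0.2433) = -0.321528.
Step k = 3:
  phi_33 = [rho(3) - phi_21 rho(2) - phi_22 rho(1)] / [1 - phi_21 rho(1) - phi_22 rho(2)]
    numerator   = 0.0501 - (-0.321528)(-0.2433) - (-0.321528)(-0.2433) = -0.10635537
    denominator = 1 - (-0.321528)(-0.2433) - (-0.321528)(-0.2433) = 0.84354463
  phi_33 = -0.10635537 / 0.84354463 = -0.1261.
Therefore phi_{33} = -0.1261.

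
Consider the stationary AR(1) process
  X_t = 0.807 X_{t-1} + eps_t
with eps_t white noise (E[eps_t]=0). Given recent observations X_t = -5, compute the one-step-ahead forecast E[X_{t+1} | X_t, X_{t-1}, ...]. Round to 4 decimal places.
E[X_{t+1} \mid \mathcal F_t] = -4.0350

For an AR(p) model X_t = c + sum_i phi_i X_{t-i} + eps_t, the
one-step-ahead conditional mean is
  E[X_{t+1} | X_t, ...] = c + sum_i phi_i X_{t+1-i}.
Substitute known values:
  E[X_{t+1} | ...] = (0.807) * (-5)
                   = -4.0350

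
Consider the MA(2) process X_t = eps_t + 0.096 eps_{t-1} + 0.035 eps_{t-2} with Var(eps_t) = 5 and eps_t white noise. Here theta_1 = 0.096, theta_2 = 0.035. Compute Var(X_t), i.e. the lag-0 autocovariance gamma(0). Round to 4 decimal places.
\gamma(0) = 5.0522

For an MA(q) process X_t = eps_t + sum_i theta_i eps_{t-i} with
Var(eps_t) = sigma^2, the variance is
  gamma(0) = sigma^2 * (1 + sum_i theta_i^2).
  sum_i theta_i^2 = (0.096)^2 + (0.035)^2 = 0.009216 + 0.001225 = 0.010441.
  gamma(0) = 5 * (1 + 0.010441) = 5 * 1.010441 = 5.052205, which rounds to 5.0522.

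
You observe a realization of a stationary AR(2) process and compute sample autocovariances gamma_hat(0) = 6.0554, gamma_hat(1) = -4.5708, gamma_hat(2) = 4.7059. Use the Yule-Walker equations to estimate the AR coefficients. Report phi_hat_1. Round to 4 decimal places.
\hat\phi_{1} = -0.3910

The Yule-Walker equations for an AR(p) process read, in matrix form,
  Gamma_p phi = r_p,   with   (Gamma_p)_{ij} = gamma(|i - j|),
                       (r_p)_i = gamma(i),   i,j = 1..p.
Substitute the sample gammas (Toeplitz matrix and right-hand side of size 2):
  Gamma_p = [[6.0554, -4.5708], [-4.5708, 6.0554]]
  r_p     = [-4.5708, 4.7059]
Written out:
  6.0554 phi_1 - 4.5708 phi_2 = -4.5708
  -4.5708 phi_1 + 6.0554 phi_2 = 4.7059
Solve by Cramer's rule:
  det = gamma(0)^2 - gamma(1)^2 = (6.0554)^2 - (-4.5708)^2 = 36.66786916 - 20.89221264 = 15.77565652
  phi_hat_1 = [gamma(1) gamma(0) - gamma(1) gamma(2)] / det = [(-4.5708)(6.0554) - (-4.5708)(4.7059)] / 15.77565652 = -6.1682946 / 15.77565652 = -0.391
  phi_hat_2 = [gamma(0) gamma(2) - gamma(1)^2] / det = [(6.0554)(4.7059) - (-4.5708)^2] / 15.77565652 = 7.60389422 / 15.77565652 = 0.482
So phi_hat = [-0.3910, 0.4820].
Therefore phi_hat_1 = -0.3910.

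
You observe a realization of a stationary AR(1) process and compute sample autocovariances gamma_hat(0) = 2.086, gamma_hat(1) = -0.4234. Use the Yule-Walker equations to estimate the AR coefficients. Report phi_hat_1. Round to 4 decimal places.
\hat\phi_{1} = -0.2030

The Yule-Walker equations for an AR(p) process read, in matrix form,
  Gamma_p phi = r_p,   with   (Gamma_p)_{ij} = gamma(|i - j|),
                       (r_p)_i = gamma(i),   i,j = 1..p.
Substitute the sample gammas (Toeplitz matrix and right-hand side of size 1):
  Gamma_p = [[2.086]]
  r_p     = [-0.4234]
With p = 1 this is the single equation gamma(0) phi_1 = gamma(1):
  phi_hat_1 = gamma(1) / gamma(0) = -0.4234 / 2.086 = -0.2030.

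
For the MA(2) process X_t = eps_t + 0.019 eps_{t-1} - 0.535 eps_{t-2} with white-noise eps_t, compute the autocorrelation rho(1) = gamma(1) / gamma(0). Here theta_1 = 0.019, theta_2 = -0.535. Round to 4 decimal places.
\rho(1) = 0.0069

For an MA(q) process with theta_0 = 1, the autocovariance is
  gamma(k) = sigma^2 * sum_{i=0..q-k} theta_i * theta_{i+k},
and rho(k) = gamma(k) / gamma(0). Sigma^2 cancels.
  numerator   = (1)*(0.019) + (0.019)*(-0.535) = 0.008835.
  denominator = (1)^2 + (0.019)^2 + (-0.535)^2 = 1.286586.
  rho(1) = 0.008835 / 1.286586 = 0.0069.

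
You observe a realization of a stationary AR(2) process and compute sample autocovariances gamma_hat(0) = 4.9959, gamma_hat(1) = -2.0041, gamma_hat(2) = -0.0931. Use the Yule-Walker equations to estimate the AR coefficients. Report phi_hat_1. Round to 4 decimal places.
\hat\phi_{1} = -0.4870

The Yule-Walker equations for an AR(p) process read, in matrix form,
  Gamma_p phi = r_p,   with   (Gamma_p)_{ij} = gamma(|i - j|),
                       (r_p)_i = gamma(i),   i,j = 1..p.
Substitute the sample gammas (Toeplitz matrix and right-hand side of size 2):
  Gamma_p = [[4.9959, -2.0041], [-2.0041, 4.9959]]
  r_p     = [-2.0041, -0.0931]
Written out:
  4.9959 phi_1 - 2.0041 phi_2 = -2.0041
  -2.0041 phi_1 + 4.9959 phi_2 = -0.0931
Solve by Cramer's rule:
  det = gamma(0)^2 - gamma(1)^2 = (4.9959)^2 - (-2.0041)^2 = 24.95901681 - 4.01641681 = 20.9426
  phi_hat_1 = [gamma(1) gamma(0) - gamma(1) gamma(2)] / det = [(-2.0041)(4.9959) - (-2.0041)(-0.0931)] / 20.9426 = -10.1988649 / 20.9426 = -0.487
  phi_hat_2 = [gamma(0) gamma(2) - gamma(1)^2] / det = [(4.9959)(-0.0931) - (-2.0041)^2] / 20.9426 = -4.4815351 / 20.9426 = -0.214
So phi_hat = [-0.4870, -0.2140].
Therefore phi_hat_1 = -0.4870.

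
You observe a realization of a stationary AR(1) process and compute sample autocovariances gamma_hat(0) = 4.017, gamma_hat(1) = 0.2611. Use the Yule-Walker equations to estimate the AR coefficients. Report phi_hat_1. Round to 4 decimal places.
\hat\phi_{1} = 0.0650

The Yule-Walker equations for an AR(p) process read, in matrix form,
  Gamma_p phi = r_p,   with   (Gamma_p)_{ij} = gamma(|i - j|),
                       (r_p)_i = gamma(i),   i,j = 1..p.
Substitute the sample gammas (Toeplitz matrix and right-hand side of size 1):
  Gamma_p = [[4.017]]
  r_p     = [0.2611]
With p = 1 this is the single equation gamma(0) phi_1 = gamma(1):
  phi_hat_1 = gamma(1) / gamma(0) = 0.2611 / 4.017 = 0.0650.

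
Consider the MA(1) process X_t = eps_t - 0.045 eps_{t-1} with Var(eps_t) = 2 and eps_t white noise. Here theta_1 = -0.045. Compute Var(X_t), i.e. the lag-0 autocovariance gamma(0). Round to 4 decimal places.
\gamma(0) = 2.0041

For an MA(q) process X_t = eps_t + sum_i theta_i eps_{t-i} with
Var(eps_t) = sigma^2, the variance is
  gamma(0) = sigma^2 * (1 + sum_i theta_i^2).
  sum_i theta_i^2 = (-0.045)^2 = 0.002025.
  gamma(0) = 2 * (1 + 0.002025) = 2 * 1.002025 = 2.00405, which rounds to 2.0041.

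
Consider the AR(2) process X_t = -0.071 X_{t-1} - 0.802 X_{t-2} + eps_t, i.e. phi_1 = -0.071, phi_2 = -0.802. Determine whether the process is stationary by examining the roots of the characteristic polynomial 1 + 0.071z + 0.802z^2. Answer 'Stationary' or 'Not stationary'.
\text{Stationary}

The AR(p) characteristic polynomial is P(z) = 1 + 0.071z + 0.802z^2.
Stationarity requires all roots to lie outside the unit circle, i.e. |z| > 1 for every root.
Set 1 + (0.071) z + (0.802) z^2 = 0, i.e. a z^2 + b z + c = 0 with a = 0.802, b = 0.071, c = 1.
Discriminant D = b^2 - 4ac = (0.071)^2 - 4*(0.802)*1 = 0.005041 - (3.208) = -3.202959.
D < 0, so the roots are the complex-conjugate pair z = (-b +/- i sqrt(-D)) / (2a) = -0.0443 +/- 1.1158i.
For a conjugate pair |z|^2 = z * conj(z) = (product of roots) = c/a = 1/(0.802) = 1.246883, so |z| = sqrt(1.246883) = 1.1166 for both roots.
Moduli of all roots: 1.1166, 1.1166.
All moduli strictly greater than 1? Yes.
Verdict: Stationary.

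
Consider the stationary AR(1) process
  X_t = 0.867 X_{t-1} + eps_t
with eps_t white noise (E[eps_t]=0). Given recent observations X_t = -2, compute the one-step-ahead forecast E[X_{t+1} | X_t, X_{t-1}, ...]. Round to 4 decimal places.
E[X_{t+1} \mid \mathcal F_t] = -1.7340

For an AR(p) model X_t = c + sum_i phi_i X_{t-i} + eps_t, the
one-step-ahead conditional mean is
  E[X_{t+1} | X_t, ...] = c + sum_i phi_i X_{t+1-i}.
Substitute known values:
  E[X_{t+1} | ...] = (0.867) * (-2)
                   = -1.7340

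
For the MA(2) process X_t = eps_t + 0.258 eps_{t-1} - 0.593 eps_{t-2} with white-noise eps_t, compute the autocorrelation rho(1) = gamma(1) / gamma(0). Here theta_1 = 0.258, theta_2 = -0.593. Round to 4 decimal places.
\rho(1) = 0.0740

For an MA(q) process with theta_0 = 1, the autocovariance is
  gamma(k) = sigma^2 * sum_{i=0..q-k} theta_i * theta_{i+k},
and rho(k) = gamma(k) / gamma(0). Sigma^2 cancels.
  numerator   = (1)*(0.258) + (0.258)*(-0.593) = 0.105006.
  denominator = (1)^2 + (0.258)^2 + (-0.593)^2 = 1.418213.
  rho(1) = 0.105006 / 1.418213 = 0.0740.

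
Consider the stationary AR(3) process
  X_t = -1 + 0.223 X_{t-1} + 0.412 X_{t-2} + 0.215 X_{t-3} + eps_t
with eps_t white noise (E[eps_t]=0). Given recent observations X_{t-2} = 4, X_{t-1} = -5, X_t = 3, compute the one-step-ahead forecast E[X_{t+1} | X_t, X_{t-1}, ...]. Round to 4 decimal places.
E[X_{t+1} \mid \mathcal F_t] = -1.5310

For an AR(p) model X_t = c + sum_i phi_i X_{t-i} + eps_t, the
one-step-ahead conditional mean is
  E[X_{t+1} | X_t, ...] = c + sum_i phi_i X_{t+1-i}.
Substitute known values:
  E[X_{t+1} | ...] = -1 + (0.223) * (3) + (0.412) * (-5) + (0.215) * (4)
                   = -1.5310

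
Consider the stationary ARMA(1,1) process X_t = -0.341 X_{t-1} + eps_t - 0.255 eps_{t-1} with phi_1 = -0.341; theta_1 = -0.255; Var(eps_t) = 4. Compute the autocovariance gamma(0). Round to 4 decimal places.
\gamma(0) = 5.6078

Multiply the model equation by X_{t-k} and take expectations. With theta_0 = psi_0 = 1 and psi_j the MA(infinity) weights, this gives
  gamma(k) - sum_i phi_i gamma(k-i) = c_k,
  c_k = sigma^2 * sum_{j=k..q} theta_j psi_{j-k}   (c_k = 0 for k > q),
using gamma(-m) = gamma(m).
psi-weights needed (psi_j = theta_j + sum_i phi_i psi_{j-i}):
  psi_1 = theta_1 + phi_1 = -0.255 + (-0.341) = -0.596
Right-hand sides:
  c_0 = sigma^2 (1 + theta_1 psi_1) = 4 * (1 + (-0.255)(-0.596)) = 4 * 1.15198 = 4.60792
  c_1 = sigma^2 theta_1 = 4 * (-0.255) = -1.02
  c_2 = 0
Equations for k = 0 and k = 1 (AR order 1):
  gamma(0) = phi_1 gamma(1) + c_0
  gamma(1) = phi_1 gamma(0) + c_1
Substituting the second into the first: gamma(0) (1 - phi_1^2) = c_0 + phi_1 c_1, so
  gamma(0) = (c_0 + phi_1 c_1) / (1 - phi_1^2) = (4.60792 + (-0.341)(-1.02)) / (1 - (-0.341)^2) = 4.95574 / 0.883719 = 5.607823.
Therefore gamma(0) = 5.6078 (to 4 decimal places).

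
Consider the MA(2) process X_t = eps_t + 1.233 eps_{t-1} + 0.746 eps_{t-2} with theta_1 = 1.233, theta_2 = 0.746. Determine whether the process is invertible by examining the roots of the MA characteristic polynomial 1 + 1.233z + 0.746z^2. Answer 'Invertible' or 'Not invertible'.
\text{Invertible}

The MA(q) characteristic polynomial is P(z) = 1 + 1.233z + 0.746z^2.
Invertibility requires all roots to lie outside the unit circle, i.e. |z| > 1 for every root.
Set 1 + (1.233) z + (0.746) z^2 = 0, i.e. a z^2 + b z + c = 0 with a = 0.746, b = 1.233, c = 1.
Discriminant D = b^2 - 4ac = (1.233)^2 - 4*(0.746)*1 = 1.520289 - (2.984) = -1.463711.
D < 0, so the roots are the complex-conjugate pair z = (-b +/- i sqrt(-D)) / (2a) = -0.8264 +/- 0.8109i.
For a conjugate pair |z|^2 = z * conj(z) = (product of roots) = c/a = 1/(0.746) = 1.340483, so |z| = sqrt(1.340483) = 1.1578 for both roots.
Moduli of all roots: 1.1578, 1.1578.
All moduli strictly greater than 1? Yes.
Verdict: Invertible.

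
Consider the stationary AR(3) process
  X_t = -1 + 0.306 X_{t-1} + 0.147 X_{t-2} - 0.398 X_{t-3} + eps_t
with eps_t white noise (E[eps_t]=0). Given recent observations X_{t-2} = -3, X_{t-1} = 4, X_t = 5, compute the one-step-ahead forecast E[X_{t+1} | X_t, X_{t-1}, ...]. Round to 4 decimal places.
E[X_{t+1} \mid \mathcal F_t] = 2.3120

For an AR(p) model X_t = c + sum_i phi_i X_{t-i} + eps_t, the
one-step-ahead conditional mean is
  E[X_{t+1} | X_t, ...] = c + sum_i phi_i X_{t+1-i}.
Substitute known values:
  E[X_{t+1} | ...] = -1 + (0.306) * (5) + (0.147) * (4) + (-0.398) * (-3)
                   = 2.3120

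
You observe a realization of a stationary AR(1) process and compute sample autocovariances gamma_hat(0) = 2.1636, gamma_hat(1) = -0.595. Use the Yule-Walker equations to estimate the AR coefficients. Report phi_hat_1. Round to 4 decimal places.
\hat\phi_{1} = -0.2750

The Yule-Walker equations for an AR(p) process read, in matrix form,
  Gamma_p phi = r_p,   with   (Gamma_p)_{ij} = gamma(|i - j|),
                       (r_p)_i = gamma(i),   i,j = 1..p.
Substitute the sample gammas (Toeplitz matrix and right-hand side of size 1):
  Gamma_p = [[2.1636]]
  r_p     = [-0.595]
With p = 1 this is the single equation gamma(0) phi_1 = gamma(1):
  phi_hat_1 = gamma(1) / gamma(0) = -0.595 / 2.1636 = -0.2750.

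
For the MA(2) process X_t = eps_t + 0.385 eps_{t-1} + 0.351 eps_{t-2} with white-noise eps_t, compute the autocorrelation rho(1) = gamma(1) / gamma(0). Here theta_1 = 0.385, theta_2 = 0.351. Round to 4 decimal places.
\rho(1) = 0.4091

For an MA(q) process with theta_0 = 1, the autocovariance is
  gamma(k) = sigma^2 * sum_{i=0..q-k} theta_i * theta_{i+k},
and rho(k) = gamma(k) / gamma(0). Sigma^2 cancels.
  numerator   = (1)*(0.385) + (0.385)*(0.351) = 0.520135.
  denominator = (1)^2 + (0.385)^2 + (0.351)^2 = 1.271426.
  rho(1) = 0.520135 / 1.271426 = 0.4091.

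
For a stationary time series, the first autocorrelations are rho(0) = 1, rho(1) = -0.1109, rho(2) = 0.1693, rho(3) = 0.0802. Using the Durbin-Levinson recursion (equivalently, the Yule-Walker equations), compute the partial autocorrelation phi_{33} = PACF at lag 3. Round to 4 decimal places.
\phi_{33} = 0.1180

The PACF at lag k is phi_{kk}, the last component of the solution
to the Yule-Walker system G_k phi = r_k where
  (G_k)_{ij} = rho(|i - j|), (r_k)_i = rho(i), i,j = 1..k.
Equivalently, Durbin-Levinson gives phi_{kk} iteratively:
  phi_{11} = rho(1)
  phi_{kk} = [rho(k) - sum_{j=1..k-1} phi_{k-1,j} rho(k-j)]
            / [1 - sum_{j=1..k-1} phi_{k-1,j} rho(j)],
  phi_{k,j} = phi_{k-1,j} - phi_{kk} phi_{k-1,k-j},  j = 1..k-1.
Step k = 1:
  phi_11 = rho(1) = -0.1109.
Step k = 2:
  phi_22 = [rho(2) - phi_11 rho(1)] / [1 - phi_11 rho(1)] = [0.1693 - (-0.1109)(-0.1109)] / [1 - (-0.1109)(-0.1109)]
         = 0.15700119 / 0.98770119 = 0.158956.
  Update: phi_21 = phi_11 - phi_22 phi_11 = -0.1109 - (0.158956)(-0.1109) = -0.093272.
Step k = 3:
  phi_33 = [rho(3) - phi_21 rho(2) - phi_22 rho(1)] / [1 - phi_21 rho(1) - phi_22 rho(2)]
    numerator   = 0.0802 - (-0.093272)(0.1693) - (0.158956)(-0.1109) = 0.11361915
    denominator = 1 - (-0.093272)(-0.1109) - (0.158956)(0.1693) = 0.96274488
  phi_33 = 0.11361915 / 0.96274488 = 0.118.
Therefore phi_{33} = 0.1180.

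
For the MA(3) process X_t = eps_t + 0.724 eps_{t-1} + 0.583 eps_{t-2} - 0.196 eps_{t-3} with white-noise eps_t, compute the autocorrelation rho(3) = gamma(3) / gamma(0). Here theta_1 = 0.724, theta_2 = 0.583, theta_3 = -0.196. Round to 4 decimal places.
\rho(3) = -0.1030

For an MA(q) process with theta_0 = 1, the autocovariance is
  gamma(k) = sigma^2 * sum_{i=0..q-k} theta_i * theta_{i+k},
and rho(k) = gamma(k) / gamma(0). Sigma^2 cancels.
  numerator   = (1)*(-0.196) = -0.196.
  denominator = (1)^2 + (0.724)^2 + (0.583)^2 + (-0.196)^2 = 1.902481.
  rho(3) = -0.196 / 1.902481 = -0.1030.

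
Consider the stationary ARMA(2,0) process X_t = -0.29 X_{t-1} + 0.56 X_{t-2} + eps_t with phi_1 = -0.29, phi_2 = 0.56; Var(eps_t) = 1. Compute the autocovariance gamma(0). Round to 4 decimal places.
\gamma(0) = 2.5758

Multiply the model equation by X_{t-k} and take expectations. With theta_0 = psi_0 = 1 and psi_j the MA(infinity) weights, this gives
  gamma(k) - sum_i phi_i gamma(k-i) = c_k,
  c_k = sigma^2 * sum_{j=k..q} theta_j psi_{j-k}   (c_k = 0 for k > q),
using gamma(-m) = gamma(m).
Pure AR (q = 0): c_0 = sigma^2 = 1, c_k = 0 for k >= 1.
Equations for k = 0, 1, 2 (AR order 2, c_2 = 0):
  (E0) gamma(0) = phi_1 gamma(1) + phi_2 gamma(2) + c_0
  (E1) gamma(1) = phi_1 gamma(0) + phi_2 gamma(1) + c_1
  (E2) gamma(2) = phi_1 gamma(1) + phi_2 gamma(0)
From (E1): gamma(1) = A gamma(0) + B with
  A = phi_1 / (1 - phi_2) = -0.29 / 0.44 = -0.659091,   B = c_1 / (1 - phi_2) = 0 / 0.44 = 0.
Insert (E2) into (E0): gamma(0) (1 - phi_2^2) = phi_1 (1 + phi_2) gamma(1) + c_0.
  phi_1 (1 + phi_2) = (-0.29)(1.56) = -0.4524,   1 - phi_2^2 = 0.6864.
Replace gamma(1) by A gamma(0) + B and collect gamma(0):
  gamma(0) [0.6864 - (-0.4524)(-0.659091)] = c_0 = 1
  gamma(0) * 0.388227 = 1
  gamma(0) = 1 / 0.388227 = 2.575811.
Therefore gamma(0) = 2.5758 (to 4 decimal places).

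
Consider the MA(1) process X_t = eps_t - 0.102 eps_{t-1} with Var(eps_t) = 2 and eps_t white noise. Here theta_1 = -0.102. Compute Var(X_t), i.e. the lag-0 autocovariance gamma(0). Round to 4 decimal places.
\gamma(0) = 2.0208

For an MA(q) process X_t = eps_t + sum_i theta_i eps_{t-i} with
Var(eps_t) = sigma^2, the variance is
  gamma(0) = sigma^2 * (1 + sum_i theta_i^2).
  sum_i theta_i^2 = (-0.102)^2 = 0.010404.
  gamma(0) = 2 * (1 + 0.010404) = 2 * 1.010404 = 2.020808, which rounds to 2.0208.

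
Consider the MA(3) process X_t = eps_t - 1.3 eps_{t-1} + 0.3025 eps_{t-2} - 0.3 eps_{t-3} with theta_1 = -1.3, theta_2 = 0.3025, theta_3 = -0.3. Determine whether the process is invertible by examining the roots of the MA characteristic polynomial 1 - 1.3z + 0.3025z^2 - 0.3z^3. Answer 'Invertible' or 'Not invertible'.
\text{Not invertible}

The MA(q) characteristic polynomial is P(z) = 1 - 1.3z + 0.3025z^2 - 0.3z^3.
Invertibility requires all roots to lie outside the unit circle, i.e. |z| > 1 for every root.
Degree 3: look for a simple real root z0 first, then factor out (1 - z/z0) and solve the remaining quadratic.
Testing z0 = 0.8: P(0.8) = 1 + (-1.3)(0.8) + (0.3025)(0.8)^2 + (-0.3)(0.8)^3
  = 1 + (-1.04) + (0.1936) + (-0.1536) = 0.  So z_0 = 0.8 is a root, |z_0| = 0.8.
Divide out the factor (1 - 1.25 z) = (1 - z/z0) (since 1/z0 = 1.25):
  P(z) = (1 - 1.25 z)(1 + (-0.05) z + (0.24) z^2)
  [check: z-coef -0.05 - (1.25) = -1.3; z^2-coef 0.24 - (1.25)(-0.05) = 0.3025; z^3-coef -(1.25)(0.24) = -0.3.]
Remaining roots from the quadratic factor 1 + (-0.05) z + (0.24) z^2:
  Set 1 + (-0.05) z + (0.24) z^2 = 0, i.e. a z^2 + b z + c = 0 with a = 0.24, b = -0.05, c = 1.
  Discriminant D = b^2 - 4ac = (-0.05)^2 - 4*(0.24)*1 = 0.0025 - (0.96) = -0.9575.
  D < 0, so the roots are the complex-conjugate pair z = (-b +/- i sqrt(-D)) / (2a) = 0.1042 +/- 2.0386i.
  For a conjugate pair |z|^2 = z * conj(z) = (product of roots) = c/a = 1/(0.24) = 4.166667, so |z| = sqrt(4.166667) = 2.0412 for both roots.
Moduli of all roots: 0.8000, 2.0412, 2.0412.
All moduli strictly greater than 1? No.
Verdict: Not invertible.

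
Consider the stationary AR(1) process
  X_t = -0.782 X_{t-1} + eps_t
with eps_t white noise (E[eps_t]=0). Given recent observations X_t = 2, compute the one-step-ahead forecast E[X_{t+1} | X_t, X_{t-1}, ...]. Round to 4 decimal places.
E[X_{t+1} \mid \mathcal F_t] = -1.5640

For an AR(p) model X_t = c + sum_i phi_i X_{t-i} + eps_t, the
one-step-ahead conditional mean is
  E[X_{t+1} | X_t, ...] = c + sum_i phi_i X_{t+1-i}.
Substitute known values:
  E[X_{t+1} | ...] = (-0.782) * (2)
                   = -1.5640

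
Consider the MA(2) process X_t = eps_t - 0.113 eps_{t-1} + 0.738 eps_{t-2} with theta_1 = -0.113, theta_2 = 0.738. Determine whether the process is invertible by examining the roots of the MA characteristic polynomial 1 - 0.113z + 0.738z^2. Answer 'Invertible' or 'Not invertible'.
\text{Invertible}

The MA(q) characteristic polynomial is P(z) = 1 - 0.113z + 0.738z^2.
Invertibility requires all roots to lie outside the unit circle, i.e. |z| > 1 for every root.
Set 1 + (-0.113) z + (0.738) z^2 = 0, i.e. a z^2 + b z + c = 0 with a = 0.738, b = -0.113, c = 1.
Discriminant D = b^2 - 4ac = (-0.113)^2 - 4*(0.738)*1 = 0.012769 - (2.952) = -2.939231.
D < 0, so the roots are the complex-conjugate pair z = (-b +/- i sqrt(-D)) / (2a) = 0.0766 +/- 1.1615i.
For a conjugate pair |z|^2 = z * conj(z) = (product of roots) = c/a = 1/(0.738) = 1.355014, so |z| = sqrt(1.355014) = 1.1641 for both roots.
Moduli of all roots: 1.1641, 1.1641.
All moduli strictly greater than 1? Yes.
Verdict: Invertible.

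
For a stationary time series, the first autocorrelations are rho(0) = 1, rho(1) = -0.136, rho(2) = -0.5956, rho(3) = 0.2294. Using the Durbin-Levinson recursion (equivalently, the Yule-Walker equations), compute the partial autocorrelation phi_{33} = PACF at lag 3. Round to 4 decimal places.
\phi_{33} = 0.0211

The PACF at lag k is phi_{kk}, the last component of the solution
to the Yule-Walker system G_k phi = r_k where
  (G_k)_{ij} = rho(|i - j|), (r_k)_i = rho(i), i,j = 1..k.
Equivalently, Durbin-Levinson gives phi_{kk} iteratively:
  phi_{11} = rho(1)
  phi_{kk} = [rho(k) - sum_{j=1..k-1} phi_{k-1,j} rho(k-j)]
            / [1 - sum_{j=1..k-1} phi_{k-1,j} rho(j)],
  phi_{k,j} = phi_{k-1,j} - phi_{kk} phi_{k-1,k-j},  j = 1..k-1.
Step k = 1:
  phi_11 = rho(1) = -0.136.
Step k = 2:
  phi_22 = [rho(2) - phi_11 rho(1)] / [1 - phi_11 rho(1)] = [-0.5956 - (-0.136)(-0.136)] / [1 - (-0.136)(-0.136)]
         = -0.614096 / 0.981504 = -0.625668.
  Update: phi_21 = phi_11 - phi_22 phi_11 = -0.136 - (-0.625668)(-0.136) = -0.221091.
Step k = 3:
  phi_33 = [rho(3) - phi_21 rho(2) - phi_22 rho(1)] / [1 - phi_21 rho(1) - phi_22 rho(2)]
    numerator   = 0.2294 - (-0.221091)(-0.5956) - (-0.625668)(-0.136) = 0.01262736
    denominator = 1 - (-0.221091)(-0.136) - (-0.625668)(-0.5956) = 0.59728356
  phi_33 = 0.01262736 / 0.59728356 = 0.0211.
Therefore phi_{33} = 0.0211.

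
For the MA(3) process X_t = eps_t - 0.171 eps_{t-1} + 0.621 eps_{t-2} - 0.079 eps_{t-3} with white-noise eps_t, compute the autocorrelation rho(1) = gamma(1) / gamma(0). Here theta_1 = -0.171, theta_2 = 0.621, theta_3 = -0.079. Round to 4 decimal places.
\rho(1) = -0.2296

For an MA(q) process with theta_0 = 1, the autocovariance is
  gamma(k) = sigma^2 * sum_{i=0..q-k} theta_i * theta_{i+k},
and rho(k) = gamma(k) / gamma(0). Sigma^2 cancels.
  numerator   = (1)*(-0.171) + (-0.171)*(0.621) + (0.621)*(-0.079) = -0.32625.
  denominator = (1)^2 + (-0.171)^2 + (0.621)^2 + (-0.079)^2 = 1.421123.
  rho(1) = -0.32625 / 1.421123 = -0.2296.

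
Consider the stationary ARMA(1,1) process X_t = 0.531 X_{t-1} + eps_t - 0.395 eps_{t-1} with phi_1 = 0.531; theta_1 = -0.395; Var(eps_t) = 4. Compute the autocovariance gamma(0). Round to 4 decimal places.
\gamma(0) = 4.1030

Multiply the model equation by X_{t-k} and take expectations. With theta_0 = psi_0 = 1 and psi_j the MA(infinity) weights, this gives
  gamma(k) - sum_i phi_i gamma(k-i) = c_k,
  c_k = sigma^2 * sum_{j=k..q} theta_j psi_{j-k}   (c_k = 0 for k > q),
using gamma(-m) = gamma(m).
psi-weights needed (psi_j = theta_j + sum_i phi_i psi_{j-i}):
  psi_1 = theta_1 + phi_1 = -0.395 + (0.531) = 0.136
Right-hand sides:
  c_0 = sigma^2 (1 + theta_1 psi_1) = 4 * (1 + (-0.395)(0.136)) = 4 * 0.94628 = 3.78512
  c_1 = sigma^2 theta_1 = 4 * (-0.395) = -1.58
  c_2 = 0
Equations for k = 0 and k = 1 (AR order 1):
  gamma(0) = phi_1 gamma(1) + c_0
  gamma(1) = phi_1 gamma(0) + c_1
Substituting the second into the first: gamma(0) (1 - phi_1^2) = c_0 + phi_1 c_1, so
  gamma(0) = (c_0 + phi_1 c_1) / (1 - phi_1^2) = (3.78512 + (0.531)(-1.58)) / (1 - (0.531)^2) = 2.94614 / 0.718039 = 4.103036.
Therefore gamma(0) = 4.1030 (to 4 decimal places).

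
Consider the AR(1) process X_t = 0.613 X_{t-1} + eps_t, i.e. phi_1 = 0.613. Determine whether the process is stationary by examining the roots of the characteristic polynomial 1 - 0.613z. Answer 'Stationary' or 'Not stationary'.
\text{Stationary}

The AR(p) characteristic polynomial is P(z) = 1 - 0.613z.
Stationarity requires all roots to lie outside the unit circle, i.e. |z| > 1 for every root.
This is linear in z: 1 + (-0.613) z = 0  =>  z = -1/(-0.613) = 1.631321,  |z| = 1.631321.
Moduli of all roots: 1.6313.
All moduli strictly greater than 1? Yes.
Verdict: Stationary.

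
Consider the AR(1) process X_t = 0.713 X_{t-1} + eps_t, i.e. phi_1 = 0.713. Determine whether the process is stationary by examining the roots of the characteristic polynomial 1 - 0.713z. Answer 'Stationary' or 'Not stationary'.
\text{Stationary}

The AR(p) characteristic polynomial is P(z) = 1 - 0.713z.
Stationarity requires all roots to lie outside the unit circle, i.e. |z| > 1 for every root.
This is linear in z: 1 + (-0.713) z = 0  =>  z = -1/(-0.713) = 1.402525,  |z| = 1.402525.
Moduli of all roots: 1.4025.
All moduli strictly greater than 1? Yes.
Verdict: Stationary.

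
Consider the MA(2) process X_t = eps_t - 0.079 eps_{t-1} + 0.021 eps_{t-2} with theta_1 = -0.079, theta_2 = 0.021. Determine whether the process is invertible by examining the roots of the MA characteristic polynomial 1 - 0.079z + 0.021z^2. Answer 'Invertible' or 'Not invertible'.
\text{Invertible}

The MA(q) characteristic polynomial is P(z) = 1 - 0.079z + 0.021z^2.
Invertibility requires all roots to lie outside the unit circle, i.e. |z| > 1 for every root.
Set 1 + (-0.079) z + (0.021) z^2 = 0, i.e. a z^2 + b z + c = 0 with a = 0.021, b = -0.079, c = 1.
Discriminant D = b^2 - 4ac = (-0.079)^2 - 4*(0.021)*1 = 0.006241 - (0.084) = -0.077759.
D < 0, so the roots are the complex-conjugate pair z = (-b +/- i sqrt(-D)) / (2a) = 1.881 +/- 6.6394i.
For a conjugate pair |z|^2 = z * conj(z) = (product of roots) = c/a = 1/(0.021) = 47.619048, so |z| = sqrt(47.619048) = 6.9007 for both roots.
Moduli of all roots: 6.9007, 6.9007.
All moduli strictly greater than 1? Yes.
Verdict: Invertible.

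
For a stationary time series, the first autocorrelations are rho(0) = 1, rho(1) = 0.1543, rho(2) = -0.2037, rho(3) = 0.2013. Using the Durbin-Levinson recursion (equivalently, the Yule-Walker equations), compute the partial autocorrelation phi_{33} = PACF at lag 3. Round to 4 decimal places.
\phi_{33} = 0.2990

The PACF at lag k is phi_{kk}, the last component of the solution
to the Yule-Walker system G_k phi = r_k where
  (G_k)_{ij} = rho(|i - j|), (r_k)_i = rho(i), i,j = 1..k.
Equivalently, Durbin-Levinson gives phi_{kk} iteratively:
  phi_{11} = rho(1)
  phi_{kk} = [rho(k) - sum_{j=1..k-1} phi_{k-1,j} rho(k-j)]
            / [1 - sum_{j=1..k-1} phi_{k-1,j} rho(j)],
  phi_{k,j} = phi_{k-1,j} - phi_{kk} phi_{k-1,k-j},  j = 1..k-1.
Step k = 1:
  phi_11 = rho(1) = 0.1543.
Step k = 2:
  phi_22 = [rho(2) - phi_11 rho(1)] / [1 - phi_11 rho(1)] = [-0.2037 - (0.1543)(0.1543)] / [1 - (0.1543)(0.1543)]
         = -0.22750849 / 0.97619151 = -0.233057.
  Update: phi_21 = phi_11 - phi_22 phi_11 = 0.1543 - (-0.233057)(0.1543) = 0.190261.
Step k = 3:
  phi_33 = [rho(3) - phi_21 rho(2) - phi_22 rho(1)] / [1 - phi_21 rho(1) - phi_22 rho(2)]
    numerator   = 0.2013 - (0.190261)(-0.2037) - (-0.233057)(0.1543) = 0.27601684
    denominator = 1 - (0.190261)(0.1543) - (-0.233057)(-0.2037) = 0.92316901
  phi_33 = 0.27601684 / 0.92316901 = 0.299.
Therefore phi_{33} = 0.2990.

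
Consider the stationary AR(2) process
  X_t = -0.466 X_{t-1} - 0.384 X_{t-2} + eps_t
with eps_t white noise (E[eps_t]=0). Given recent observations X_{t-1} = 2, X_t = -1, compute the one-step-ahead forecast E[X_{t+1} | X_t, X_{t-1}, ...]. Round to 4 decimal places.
E[X_{t+1} \mid \mathcal F_t] = -0.3020

For an AR(p) model X_t = c + sum_i phi_i X_{t-i} + eps_t, the
one-step-ahead conditional mean is
  E[X_{t+1} | X_t, ...] = c + sum_i phi_i X_{t+1-i}.
Substitute known values:
  E[X_{t+1} | ...] = (-0.466) * (-1) + (-0.384) * (2)
                   = -0.3020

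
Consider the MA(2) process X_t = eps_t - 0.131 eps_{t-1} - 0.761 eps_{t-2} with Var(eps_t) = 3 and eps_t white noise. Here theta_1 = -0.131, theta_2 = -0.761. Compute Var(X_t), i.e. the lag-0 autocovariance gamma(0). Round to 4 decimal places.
\gamma(0) = 4.7888

For an MA(q) process X_t = eps_t + sum_i theta_i eps_{t-i} with
Var(eps_t) = sigma^2, the variance is
  gamma(0) = sigma^2 * (1 + sum_i theta_i^2).
  sum_i theta_i^2 = (-0.131)^2 + (-0.761)^2 = 0.017161 + 0.579121 = 0.596282.
  gamma(0) = 3 * (1 + 0.596282) = 3 * 1.596282 = 4.788846, which rounds to 4.7888.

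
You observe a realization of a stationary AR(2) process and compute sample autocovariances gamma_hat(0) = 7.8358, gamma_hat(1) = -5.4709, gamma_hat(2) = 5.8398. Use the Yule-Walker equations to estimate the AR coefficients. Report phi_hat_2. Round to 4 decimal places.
\hat\phi_{2} = 0.5030

The Yule-Walker equations for an AR(p) process read, in matrix form,
  Gamma_p phi = r_p,   with   (Gamma_p)_{ij} = gamma(|i - j|),
                       (r_p)_i = gamma(i),   i,j = 1..p.
Substitute the sample gammas (Toeplitz matrix and right-hand side of size 2):
  Gamma_p = [[7.8358, -5.4709], [-5.4709, 7.8358]]
  r_p     = [-5.4709, 5.8398]
Written out:
  7.8358 phi_1 - 5.4709 phi_2 = -5.4709
  -5.4709 phi_1 + 7.8358 phi_2 = 5.8398
Solve by Cramer's rule:
  det = gamma(0)^2 - gamma(1)^2 = (7.8358)^2 - (-5.4709)^2 = 61.39976164 - 29.93074681 = 31.46901483
  phi_hat_1 = [gamma(1) gamma(0) - gamma(1) gamma(2)] / det = [(-5.4709)(7.8358) - (-5.4709)(5.8398)] / 31.46901483 = -10.9199164 / 31.46901483 = -0.347
  phi_hat_2 = [gamma(0) gamma(2) - gamma(1)^2] / det = [(7.8358)(5.8398) - (-5.4709)^2] / 31.46901483 = 15.82875803 / 31.46901483 = 0.503
So phi_hat = [-0.3470, 0.5030].
Therefore phi_hat_2 = 0.5030.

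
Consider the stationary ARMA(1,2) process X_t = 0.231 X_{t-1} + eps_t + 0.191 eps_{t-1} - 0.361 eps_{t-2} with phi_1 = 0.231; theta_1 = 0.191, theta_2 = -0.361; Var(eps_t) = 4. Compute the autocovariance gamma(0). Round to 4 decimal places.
\gamma(0) = 5.0058

Multiply the model equation by X_{t-k} and take expectations. With theta_0 = psi_0 = 1 and psi_j the MA(infinity) weights, this gives
  gamma(k) - sum_i phi_i gamma(k-i) = c_k,
  c_k = sigma^2 * sum_{j=k..q} theta_j psi_{j-k}   (c_k = 0 for k > q),
using gamma(-m) = gamma(m).
psi-weights needed (psi_j = theta_j + sum_i phi_i psi_{j-i}):
  psi_1 = theta_1 + phi_1 = 0.191 + (0.231) = 0.422
  psi_2 = theta_2 + phi_1 psi_1 = -0.361 + (0.231)(0.422) = -0.263518
Right-hand sides:
  c_0 = sigma^2 (1 + theta_1 psi_1 + theta_2 psi_2) = 4 * (1 + (0.191)(0.422) + (-0.361)(-0.263518)) = 4 * 1.175732 = 4.702928
  c_1 = sigma^2 (theta_1 + theta_2 psi_1) = 4 * (0.191 + (-0.361)(0.422)) = 0.154632
  c_2 = sigma^2 theta_2 = 4 * (-0.361) = -1.444
Equations for k = 0 and k = 1 (AR order 1):
  gamma(0) = phi_1 gamma(1) + c_0
  gamma(1) = phi_1 gamma(0) + c_1
Substituting the second into the first: gamma(0) (1 - phi_1^2) = c_0 + phi_1 c_1, so
  gamma(0) = (c_0 + phi_1 c_1) / (1 - phi_1^2) = (4.702928 + (0.231)(0.154632)) / (1 - (0.231)^2) = 4.738648 / 0.946639 = 5.00576.
Therefore gamma(0) = 5.0058 (to 4 decimal places).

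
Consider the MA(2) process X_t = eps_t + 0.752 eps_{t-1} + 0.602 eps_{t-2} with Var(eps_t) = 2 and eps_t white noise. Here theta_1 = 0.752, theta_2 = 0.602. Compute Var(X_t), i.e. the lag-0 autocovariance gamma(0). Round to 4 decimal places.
\gamma(0) = 3.8558

For an MA(q) process X_t = eps_t + sum_i theta_i eps_{t-i} with
Var(eps_t) = sigma^2, the variance is
  gamma(0) = sigma^2 * (1 + sum_i theta_i^2).
  sum_i theta_i^2 = (0.752)^2 + (0.602)^2 = 0.565504 + 0.362404 = 0.927908.
  gamma(0) = 2 * (1 + 0.927908) = 2 * 1.927908 = 3.855816, which rounds to 3.8558.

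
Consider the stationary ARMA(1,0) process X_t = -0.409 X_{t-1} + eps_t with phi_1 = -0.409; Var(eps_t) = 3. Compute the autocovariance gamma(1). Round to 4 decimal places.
\gamma(1) = -1.4735

Multiply the model equation by X_{t-k} and take expectations. With theta_0 = psi_0 = 1 and psi_j the MA(infinity) weights, this gives
  gamma(k) - sum_i phi_i gamma(k-i) = c_k,
  c_k = sigma^2 * sum_{j=k..q} theta_j psi_{j-k}   (c_k = 0 for k > q),
using gamma(-m) = gamma(m).
Pure AR (q = 0): c_0 = sigma^2 = 3, c_k = 0 for k >= 1.
Equations for k = 0 and k = 1 (AR order 1):
  gamma(0) = phi_1 gamma(1) + c_0
  gamma(1) = phi_1 gamma(0) + c_1
Substituting the second into the first: gamma(0) (1 - phi_1^2) = c_0 + phi_1 c_1, so
  gamma(0) = c_0 / (1 - phi_1^2) = 3 / (1 - (-0.409)^2) = 3 / 0.832719 = 3.602656.
  gamma(1) = phi_1 gamma(0) = (-0.409)(3.602656) = -1.473486.
Therefore gamma(1) = -1.4735 (to 4 decimal places).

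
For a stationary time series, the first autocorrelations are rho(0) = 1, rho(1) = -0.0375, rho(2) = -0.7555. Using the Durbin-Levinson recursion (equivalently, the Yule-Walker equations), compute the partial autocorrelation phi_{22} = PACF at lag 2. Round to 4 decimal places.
\phi_{22} = -0.7580

The PACF at lag k is phi_{kk}, the last component of the solution
to the Yule-Walker system G_k phi = r_k where
  (G_k)_{ij} = rho(|i - j|), (r_k)_i = rho(i), i,j = 1..k.
Equivalently, Durbin-Levinson gives phi_{kk} iteratively:
  phi_{11} = rho(1)
  phi_{kk} = [rho(k) - sum_{j=1..k-1} phi_{k-1,j} rho(k-j)]
            / [1 - sum_{j=1..k-1} phi_{k-1,j} rho(j)],
  phi_{k,j} = phi_{k-1,j} - phi_{kk} phi_{k-1,k-j},  j = 1..k-1.
Step k = 1:
  phi_11 = rho(1) = -0.0375.
Step k = 2:
  phi_22 = [rho(2) - phi_11 rho(1)] / [1 - phi_11 rho(1)] = [-0.7555 - (-0.0375)(-0.0375)] / [1 - (-0.0375)(-0.0375)]
         = -0.75690625 / 0.99859375 = -0.758.
Therefore phi_{22} = -0.7580.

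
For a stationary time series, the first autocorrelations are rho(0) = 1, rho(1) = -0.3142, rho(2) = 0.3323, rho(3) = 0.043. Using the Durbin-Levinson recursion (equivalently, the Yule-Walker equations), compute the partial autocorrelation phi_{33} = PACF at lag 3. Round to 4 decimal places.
\phi_{33} = 0.2400

The PACF at lag k is phi_{kk}, the last component of the solution
to the Yule-Walker system G_k phi = r_k where
  (G_k)_{ij} = rho(|i - j|), (r_k)_i = rho(i), i,j = 1..k.
Equivalently, Durbin-Levinson gives phi_{kk} iteratively:
  phi_{11} = rho(1)
  phi_{kk} = [rho(k) - sum_{j=1..k-1} phi_{k-1,j} rho(k-j)]
            / [1 - sum_{j=1..k-1} phi_{k-1,j} rho(j)],
  phi_{k,j} = phi_{k-1,j} - phi_{kk} phi_{k-1,k-j},  j = 1..k-1.
Step k = 1:
  phi_11 = rho(1) = -0.3142.
Step k = 2:
  phi_22 = [rho(2) - phi_11 rho(1)] / [1 - phi_11 rho(1)] = [0.3323 - (-0.3142)(-0.3142)] / [1 - (-0.3142)(-0.3142)]
         = 0.23357836 / 0.90127836 = 0.259163.
  Update: phi_21 = phi_11 - phi_22 phi_11 = -0.3142 - (0.259163)(-0.3142) = -0.232771.
Step k = 3:
  phi_33 = [rho(3) - phi_21 rho(2) - phi_22 rho(1)] / [1 - phi_21 rho(1) - phi_22 rho(2)]
    numerator   = 0.043 - (-0.232771)(0.3323) - (0.259163)(-0.3142) = 0.2017789
    denominator = 1 - (-0.232771)(-0.3142) - (0.259163)(0.3323) = 0.8407434
  phi_33 = 0.2017789 / 0.8407434 = 0.24.
Therefore phi_{33} = 0.2400.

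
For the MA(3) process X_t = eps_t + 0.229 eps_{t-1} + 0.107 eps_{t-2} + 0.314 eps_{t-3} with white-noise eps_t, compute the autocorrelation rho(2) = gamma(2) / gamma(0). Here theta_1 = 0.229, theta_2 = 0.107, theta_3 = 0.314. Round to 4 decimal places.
\rho(2) = 0.1539

For an MA(q) process with theta_0 = 1, the autocovariance is
  gamma(k) = sigma^2 * sum_{i=0..q-k} theta_i * theta_{i+k},
and rho(k) = gamma(k) / gamma(0). Sigma^2 cancels.
  numerator   = (1)*(0.107) + (0.229)*(0.314) = 0.178906.
  denominator = (1)^2 + (0.229)^2 + (0.107)^2 + (0.314)^2 = 1.162486.
  rho(2) = 0.178906 / 1.162486 = 0.1539.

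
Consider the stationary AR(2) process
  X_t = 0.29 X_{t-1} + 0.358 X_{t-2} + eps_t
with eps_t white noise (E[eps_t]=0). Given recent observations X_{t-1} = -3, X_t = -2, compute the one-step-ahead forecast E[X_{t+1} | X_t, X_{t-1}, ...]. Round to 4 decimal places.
E[X_{t+1} \mid \mathcal F_t] = -1.6540

For an AR(p) model X_t = c + sum_i phi_i X_{t-i} + eps_t, the
one-step-ahead conditional mean is
  E[X_{t+1} | X_t, ...] = c + sum_i phi_i X_{t+1-i}.
Substitute known values:
  E[X_{t+1} | ...] = (0.29) * (-2) + (0.358) * (-3)
                   = -1.6540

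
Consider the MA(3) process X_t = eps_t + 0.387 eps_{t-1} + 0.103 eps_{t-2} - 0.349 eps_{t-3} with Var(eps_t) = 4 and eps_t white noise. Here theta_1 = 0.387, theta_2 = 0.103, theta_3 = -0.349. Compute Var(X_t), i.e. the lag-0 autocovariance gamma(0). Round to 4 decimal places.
\gamma(0) = 5.1287

For an MA(q) process X_t = eps_t + sum_i theta_i eps_{t-i} with
Var(eps_t) = sigma^2, the variance is
  gamma(0) = sigma^2 * (1 + sum_i theta_i^2).
  sum_i theta_i^2 = (0.387)^2 + (0.103)^2 + (-0.349)^2 = 0.149769 + 0.010609 + 0.121801 = 0.282179.
  gamma(0) = 4 * (1 + 0.282179) = 4 * 1.282179 = 5.128716, which rounds to 5.1287.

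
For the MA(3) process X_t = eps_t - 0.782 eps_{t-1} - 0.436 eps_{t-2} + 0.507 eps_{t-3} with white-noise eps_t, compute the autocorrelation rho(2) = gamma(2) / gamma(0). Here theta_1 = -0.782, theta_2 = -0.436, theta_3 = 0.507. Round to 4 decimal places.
\rho(2) = -0.4044

For an MA(q) process with theta_0 = 1, the autocovariance is
  gamma(k) = sigma^2 * sum_{i=0..q-k} theta_i * theta_{i+k},
and rho(k) = gamma(k) / gamma(0). Sigma^2 cancels.
  numerator   = (1)*(-0.436) + (-0.782)*(0.507) = -0.832474.
  denominator = (1)^2 + (-0.782)^2 + (-0.436)^2 + (0.507)^2 = 2.058669.
  rho(2) = -0.832474 / 2.058669 = -0.4044.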